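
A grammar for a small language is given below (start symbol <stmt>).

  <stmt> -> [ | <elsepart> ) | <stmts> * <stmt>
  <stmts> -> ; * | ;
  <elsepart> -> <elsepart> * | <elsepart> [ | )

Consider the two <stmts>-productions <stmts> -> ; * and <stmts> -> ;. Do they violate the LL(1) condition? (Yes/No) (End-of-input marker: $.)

Yes

FIRST(; *) = { ; } and FIRST(;) = { ; }.
Both contain ;, so the two alternatives are not disjoint — LL(1) conflict.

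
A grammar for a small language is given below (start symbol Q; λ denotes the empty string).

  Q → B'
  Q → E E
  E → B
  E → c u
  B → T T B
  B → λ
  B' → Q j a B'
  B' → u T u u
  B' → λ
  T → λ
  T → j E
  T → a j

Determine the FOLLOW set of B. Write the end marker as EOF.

In E → B: B is at the end, add FOLLOW(E) = { EOF, a, c, j, u }.
In B → T T B: B is at the end, add FOLLOW(B) = { EOF, a, c, j, u }.
Union: FOLLOW(B) = { EOF, a, c, j, u }.

{ EOF, a, c, j, u }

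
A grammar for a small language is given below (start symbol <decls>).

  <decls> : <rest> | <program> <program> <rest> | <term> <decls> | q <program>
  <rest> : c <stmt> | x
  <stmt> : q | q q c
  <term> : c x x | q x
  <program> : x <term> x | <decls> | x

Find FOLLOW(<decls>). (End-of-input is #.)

<decls> is the start symbol, so # ∈ FOLLOW(<decls>).
In <decls> : <term> <decls>: <decls> is at the end, add FOLLOW(<decls>) = { #, c, q, x }.
In <program> : <decls>: <decls> is at the end, add FOLLOW(<program>) = { #, c, q, x }.
Union: FOLLOW(<decls>) = { #, c, q, x }.

{ #, c, q, x }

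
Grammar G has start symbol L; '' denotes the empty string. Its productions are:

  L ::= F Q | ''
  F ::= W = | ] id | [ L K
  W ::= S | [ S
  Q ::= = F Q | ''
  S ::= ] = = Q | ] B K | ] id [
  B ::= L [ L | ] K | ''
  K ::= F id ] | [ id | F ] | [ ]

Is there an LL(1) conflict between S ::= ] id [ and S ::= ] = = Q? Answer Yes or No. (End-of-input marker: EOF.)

FIRST(] id [) = { ] } and FIRST(] = = Q) = { ] }.
Both contain ], so the two alternatives are not disjoint — LL(1) conflict.

Yes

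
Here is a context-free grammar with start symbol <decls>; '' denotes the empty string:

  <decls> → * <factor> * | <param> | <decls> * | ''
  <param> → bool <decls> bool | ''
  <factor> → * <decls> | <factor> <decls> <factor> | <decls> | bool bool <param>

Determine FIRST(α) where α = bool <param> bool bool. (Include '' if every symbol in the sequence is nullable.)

bool is a terminal; add {bool} and stop.

{ bool }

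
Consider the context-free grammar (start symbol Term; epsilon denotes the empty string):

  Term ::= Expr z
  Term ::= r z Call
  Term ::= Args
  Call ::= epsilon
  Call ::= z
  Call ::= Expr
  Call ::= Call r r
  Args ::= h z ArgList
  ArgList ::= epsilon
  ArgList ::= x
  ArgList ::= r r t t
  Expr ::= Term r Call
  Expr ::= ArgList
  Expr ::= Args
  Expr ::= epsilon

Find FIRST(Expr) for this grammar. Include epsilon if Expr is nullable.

{ h, r, x, z, epsilon }

From Expr ::= Term r Call: add FIRST(Term) = { h, r, x, z }.
From Expr ::= ArgList: add FIRST(ArgList) = { r, x, epsilon } (including epsilon since ArgList is nullable).
From Expr ::= Args: add FIRST(Args) = { h }.
Expr ::= epsilon contributes epsilon.
Union: FIRST(Expr) = { h, r, x, z, epsilon }.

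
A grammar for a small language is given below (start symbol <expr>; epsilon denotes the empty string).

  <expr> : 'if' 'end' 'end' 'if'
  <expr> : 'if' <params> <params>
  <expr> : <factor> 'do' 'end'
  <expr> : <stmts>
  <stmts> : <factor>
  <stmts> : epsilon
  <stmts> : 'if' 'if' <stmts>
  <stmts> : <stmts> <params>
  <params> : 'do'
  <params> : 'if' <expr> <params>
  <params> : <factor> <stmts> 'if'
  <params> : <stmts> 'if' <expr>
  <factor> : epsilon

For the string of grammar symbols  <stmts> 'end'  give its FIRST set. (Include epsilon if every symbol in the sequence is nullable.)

Add FIRST(<stmts>)\{epsilon} = { 'do', 'if' }; <stmts> is nullable, continue.
'end' is a terminal; add {'end'} and stop.

{ 'do', 'end', 'if' }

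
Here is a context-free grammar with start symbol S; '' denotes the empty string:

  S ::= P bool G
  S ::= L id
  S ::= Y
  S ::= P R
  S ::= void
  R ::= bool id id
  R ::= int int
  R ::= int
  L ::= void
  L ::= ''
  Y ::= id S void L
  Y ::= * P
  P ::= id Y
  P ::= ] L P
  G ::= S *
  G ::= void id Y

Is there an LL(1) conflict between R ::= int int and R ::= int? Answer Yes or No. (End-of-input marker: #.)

FIRST(int int) = { int } and FIRST(int) = { int }.
Both contain int, so the two alternatives are not disjoint — LL(1) conflict.

Yes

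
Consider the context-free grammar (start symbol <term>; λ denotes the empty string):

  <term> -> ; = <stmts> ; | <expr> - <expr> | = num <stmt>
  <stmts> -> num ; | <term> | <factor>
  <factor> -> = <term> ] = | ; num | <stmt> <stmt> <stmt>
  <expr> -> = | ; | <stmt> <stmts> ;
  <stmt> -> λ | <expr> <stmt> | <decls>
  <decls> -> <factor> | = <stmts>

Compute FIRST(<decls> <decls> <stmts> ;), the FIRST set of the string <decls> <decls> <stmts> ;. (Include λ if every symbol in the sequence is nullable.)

Add FIRST(<decls>)\{λ} = { ;, =, num }; <decls> is nullable, continue.
Add FIRST(<decls>)\{λ} = { ;, =, num }; <decls> is nullable, continue.
Add FIRST(<stmts>)\{λ} = { ;, =, num }; <stmts> is nullable, continue.
; is a terminal; add {;} and stop.

{ ;, =, num }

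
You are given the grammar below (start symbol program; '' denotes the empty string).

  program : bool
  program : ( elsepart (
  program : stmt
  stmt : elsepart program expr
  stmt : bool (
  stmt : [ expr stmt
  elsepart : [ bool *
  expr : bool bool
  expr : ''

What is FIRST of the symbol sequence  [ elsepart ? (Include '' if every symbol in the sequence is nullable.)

[ is a terminal; add {[} and stop.

{ [ }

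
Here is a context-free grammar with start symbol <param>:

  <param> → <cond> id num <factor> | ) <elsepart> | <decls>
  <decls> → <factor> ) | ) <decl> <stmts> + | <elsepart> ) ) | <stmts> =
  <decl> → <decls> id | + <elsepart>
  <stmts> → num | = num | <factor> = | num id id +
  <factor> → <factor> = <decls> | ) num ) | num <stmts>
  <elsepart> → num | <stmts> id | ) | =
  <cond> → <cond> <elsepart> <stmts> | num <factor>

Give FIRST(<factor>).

From <factor> → <factor> = <decls>: add FIRST(<factor>) = { ), num }.
<factor> → ) num ) contributes {)}.
<factor> → num <stmts> contributes {num}.
Union: FIRST(<factor>) = { ), num }.

{ ), num }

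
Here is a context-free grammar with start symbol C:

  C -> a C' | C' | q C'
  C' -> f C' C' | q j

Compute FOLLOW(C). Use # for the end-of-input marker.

C is the start symbol, so # ∈ FOLLOW(C).
Union: FOLLOW(C) = { # }.

{ # }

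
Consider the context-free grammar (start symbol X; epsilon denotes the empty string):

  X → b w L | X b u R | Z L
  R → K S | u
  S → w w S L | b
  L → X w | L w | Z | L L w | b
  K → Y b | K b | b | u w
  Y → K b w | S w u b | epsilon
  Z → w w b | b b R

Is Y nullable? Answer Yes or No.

Yes

Y has an epsilon-production, so Y ⇒ epsilon.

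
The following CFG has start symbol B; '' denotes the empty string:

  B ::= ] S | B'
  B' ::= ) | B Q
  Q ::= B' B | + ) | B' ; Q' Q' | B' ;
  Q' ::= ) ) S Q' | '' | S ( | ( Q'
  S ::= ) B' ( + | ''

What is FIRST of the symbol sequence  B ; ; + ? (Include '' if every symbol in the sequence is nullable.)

Add FIRST(B) = { ), ] }; B is not nullable, stop.

{ ), ] }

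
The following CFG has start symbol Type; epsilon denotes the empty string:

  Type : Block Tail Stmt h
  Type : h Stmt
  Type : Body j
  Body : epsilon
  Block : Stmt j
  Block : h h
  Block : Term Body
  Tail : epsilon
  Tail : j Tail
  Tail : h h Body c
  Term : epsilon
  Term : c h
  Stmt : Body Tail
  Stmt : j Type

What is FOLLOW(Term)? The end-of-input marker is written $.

{ h, j }

In Block : Term Body: add FIRST(Body)\{epsilon} = {  }.
  Since Body is nullable, also add FOLLOW(Block) = { h, j }.
Union: FOLLOW(Term) = { h, j }.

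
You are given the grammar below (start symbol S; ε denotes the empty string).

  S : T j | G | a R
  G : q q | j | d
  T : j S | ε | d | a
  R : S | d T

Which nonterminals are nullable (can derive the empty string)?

Directly nullable (have an ε-production): T.
No other nonterminal has a production whose RHS symbols are all nullable.

{ T }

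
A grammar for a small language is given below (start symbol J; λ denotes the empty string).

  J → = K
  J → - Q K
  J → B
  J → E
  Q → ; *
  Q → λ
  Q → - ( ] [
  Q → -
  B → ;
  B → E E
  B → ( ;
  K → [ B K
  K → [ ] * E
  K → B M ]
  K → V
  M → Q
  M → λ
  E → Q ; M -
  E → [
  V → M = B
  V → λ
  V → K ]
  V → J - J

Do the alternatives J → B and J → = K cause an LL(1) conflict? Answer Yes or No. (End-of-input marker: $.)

FIRST(B) = { (, -, ;, [ } and FIRST(= K) = { = }.
The FIRST sets are disjoint and neither alternative is nullable — no conflict.

No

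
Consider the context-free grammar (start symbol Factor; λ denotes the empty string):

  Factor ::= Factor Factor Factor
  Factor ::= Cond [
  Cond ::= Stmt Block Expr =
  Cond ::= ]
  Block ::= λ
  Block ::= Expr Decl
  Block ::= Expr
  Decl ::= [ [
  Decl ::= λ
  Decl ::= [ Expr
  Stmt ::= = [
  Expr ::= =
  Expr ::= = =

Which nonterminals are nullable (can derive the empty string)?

Directly nullable (have an λ-production): Block, Decl.
No other nonterminal has a production whose RHS symbols are all nullable.

{ Block, Decl }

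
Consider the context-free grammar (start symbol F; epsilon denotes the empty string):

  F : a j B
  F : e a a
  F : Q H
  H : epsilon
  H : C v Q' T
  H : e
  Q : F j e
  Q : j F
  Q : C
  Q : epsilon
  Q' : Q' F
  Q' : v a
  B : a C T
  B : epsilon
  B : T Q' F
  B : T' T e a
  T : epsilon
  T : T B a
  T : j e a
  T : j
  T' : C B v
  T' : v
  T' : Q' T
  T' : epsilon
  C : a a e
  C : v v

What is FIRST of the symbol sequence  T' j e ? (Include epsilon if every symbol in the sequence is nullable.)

Add FIRST(T')\{epsilon} = { a, v }; T' is nullable, continue.
j is a terminal; add {j} and stop.

{ a, j, v }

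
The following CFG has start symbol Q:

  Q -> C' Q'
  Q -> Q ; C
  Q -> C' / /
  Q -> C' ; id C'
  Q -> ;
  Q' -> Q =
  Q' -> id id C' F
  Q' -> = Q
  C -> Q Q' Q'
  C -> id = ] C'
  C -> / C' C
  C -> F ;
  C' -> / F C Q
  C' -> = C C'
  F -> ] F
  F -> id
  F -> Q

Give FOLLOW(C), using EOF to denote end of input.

{ EOF, /, ;, =, ], id }

In Q -> Q ; C: C is at the end, add FOLLOW(Q) = { EOF, /, ;, =, ], id }.
In C -> / C' C: C is at the end, add FOLLOW(C) = { EOF, /, ;, =, ], id }.
In C' -> / F C Q: add FIRST(Q) = { /, ;, = }.
In C' -> = C C': add FIRST(C') = { /, = }.
Union: FOLLOW(C) = { EOF, /, ;, =, ], id }.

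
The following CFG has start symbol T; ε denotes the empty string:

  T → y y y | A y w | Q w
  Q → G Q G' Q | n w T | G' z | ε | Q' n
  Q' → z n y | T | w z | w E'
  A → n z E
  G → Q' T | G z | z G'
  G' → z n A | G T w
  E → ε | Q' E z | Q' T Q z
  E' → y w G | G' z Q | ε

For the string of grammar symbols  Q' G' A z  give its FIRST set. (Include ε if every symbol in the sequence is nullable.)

Add FIRST(Q') = { n, w, y, z }; Q' is not nullable, stop.

{ n, w, y, z }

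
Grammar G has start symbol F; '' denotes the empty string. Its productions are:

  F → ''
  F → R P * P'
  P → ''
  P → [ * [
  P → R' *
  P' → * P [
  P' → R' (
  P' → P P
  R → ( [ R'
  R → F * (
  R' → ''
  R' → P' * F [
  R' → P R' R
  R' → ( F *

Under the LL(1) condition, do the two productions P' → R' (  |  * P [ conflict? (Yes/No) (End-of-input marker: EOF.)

Yes

FIRST(R' () = { (, *, [ } and FIRST(* P [) = { * }.
Both contain *, so the two alternatives are not disjoint — LL(1) conflict.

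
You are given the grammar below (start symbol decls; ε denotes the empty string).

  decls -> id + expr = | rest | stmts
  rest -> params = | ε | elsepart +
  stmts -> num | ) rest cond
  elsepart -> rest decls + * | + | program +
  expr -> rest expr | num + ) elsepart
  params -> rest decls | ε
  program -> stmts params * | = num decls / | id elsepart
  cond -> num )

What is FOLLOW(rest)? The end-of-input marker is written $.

In decls -> rest: rest is at the end, add FOLLOW(decls) = { $, *, +, /, = }.
In stmts -> ) rest cond: add FIRST(cond) = { num }.
In elsepart -> rest decls + *: add FIRST(decls + *) = { ), +, =, id, num }.
In expr -> rest expr: add FIRST(expr) = { ), +, =, id, num }.
In params -> rest decls: add FIRST(decls)\{ε} = { ), +, =, id, num }.
  Since decls is nullable, also add FOLLOW(params) = { *, = }.
Union: FOLLOW(rest) = { $, ), *, +, /, =, id, num }.

{ $, ), *, +, /, =, id, num }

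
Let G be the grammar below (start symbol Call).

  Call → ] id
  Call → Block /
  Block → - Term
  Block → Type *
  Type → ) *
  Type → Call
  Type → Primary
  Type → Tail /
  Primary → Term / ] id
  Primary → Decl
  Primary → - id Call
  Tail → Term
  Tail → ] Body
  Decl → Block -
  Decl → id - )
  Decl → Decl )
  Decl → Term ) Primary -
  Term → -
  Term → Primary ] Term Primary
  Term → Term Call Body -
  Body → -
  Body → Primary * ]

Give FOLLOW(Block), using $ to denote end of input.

In Call → Block /: add FIRST(/) = { / }.
In Decl → Block -: add FIRST(-) = { - }.
Union: FOLLOW(Block) = { -, / }.

{ -, / }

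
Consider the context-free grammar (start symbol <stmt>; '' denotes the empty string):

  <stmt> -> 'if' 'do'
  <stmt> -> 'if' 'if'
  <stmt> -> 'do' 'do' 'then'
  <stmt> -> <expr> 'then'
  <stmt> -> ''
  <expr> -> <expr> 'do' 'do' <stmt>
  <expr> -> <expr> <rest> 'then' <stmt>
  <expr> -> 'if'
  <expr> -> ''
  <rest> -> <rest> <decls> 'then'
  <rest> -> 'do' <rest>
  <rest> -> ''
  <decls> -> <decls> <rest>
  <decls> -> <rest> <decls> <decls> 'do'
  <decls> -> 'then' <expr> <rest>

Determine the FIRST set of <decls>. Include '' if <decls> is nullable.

{ 'do', 'then' }

From <decls> -> <decls> <rest>: add FIRST(<decls>) = { 'do', 'then' }.
From <decls> -> <rest> <decls> <decls> 'do': <rest> nullable, take FIRST(<rest>) ∪ FIRST(<decls>) = { 'do', 'then' }.
<decls> -> 'then' <expr> <rest> contributes {'then'}.
Union: FIRST(<decls>) = { 'do', 'then' }.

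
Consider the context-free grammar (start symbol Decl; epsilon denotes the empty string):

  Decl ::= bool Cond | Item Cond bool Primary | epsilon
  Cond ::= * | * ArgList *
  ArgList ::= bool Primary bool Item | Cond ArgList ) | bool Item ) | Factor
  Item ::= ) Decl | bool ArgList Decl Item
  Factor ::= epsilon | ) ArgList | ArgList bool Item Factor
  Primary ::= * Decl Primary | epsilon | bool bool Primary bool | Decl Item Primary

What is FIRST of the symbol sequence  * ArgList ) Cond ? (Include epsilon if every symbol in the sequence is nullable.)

{ * }

* is a terminal; add {*} and stop.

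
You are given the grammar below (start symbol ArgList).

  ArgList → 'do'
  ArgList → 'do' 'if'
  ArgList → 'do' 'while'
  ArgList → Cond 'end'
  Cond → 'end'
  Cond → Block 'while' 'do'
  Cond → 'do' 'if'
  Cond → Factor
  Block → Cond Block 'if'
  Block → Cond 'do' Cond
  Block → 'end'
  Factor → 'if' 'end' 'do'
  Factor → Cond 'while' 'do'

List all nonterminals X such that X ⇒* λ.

No nonterminal has an empty production or an RHS whose symbols are all nullable.

{ } (none)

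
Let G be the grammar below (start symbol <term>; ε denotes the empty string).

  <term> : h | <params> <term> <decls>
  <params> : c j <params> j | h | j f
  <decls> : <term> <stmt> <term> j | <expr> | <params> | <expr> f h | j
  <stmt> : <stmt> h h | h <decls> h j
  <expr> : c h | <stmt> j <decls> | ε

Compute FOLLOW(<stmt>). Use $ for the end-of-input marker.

In <decls> : <term> <stmt> <term> j: add FIRST(<term> j) = { c, h, j }.
In <stmt> : <stmt> h h: add FIRST(h h) = { h }.
In <expr> : <stmt> j <decls>: add FIRST(j <decls>) = { j }.
Union: FOLLOW(<stmt>) = { c, h, j }.

{ c, h, j }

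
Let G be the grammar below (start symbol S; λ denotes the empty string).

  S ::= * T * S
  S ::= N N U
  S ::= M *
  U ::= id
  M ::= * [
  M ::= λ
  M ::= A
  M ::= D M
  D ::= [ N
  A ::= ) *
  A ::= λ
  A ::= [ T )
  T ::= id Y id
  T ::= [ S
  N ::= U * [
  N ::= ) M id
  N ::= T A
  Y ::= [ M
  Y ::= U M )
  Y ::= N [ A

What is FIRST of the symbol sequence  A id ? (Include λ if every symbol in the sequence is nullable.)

{ ), [, id }

Add FIRST(A)\{λ} = { ), [ }; A is nullable, continue.
id is a terminal; add {id} and stop.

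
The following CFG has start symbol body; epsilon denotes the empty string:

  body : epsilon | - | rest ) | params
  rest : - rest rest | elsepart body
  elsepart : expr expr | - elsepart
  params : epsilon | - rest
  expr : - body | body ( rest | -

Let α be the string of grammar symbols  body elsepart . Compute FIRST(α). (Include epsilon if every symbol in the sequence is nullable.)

{ (, - }

Add FIRST(body)\{epsilon} = { (, - }; body is nullable, continue.
Add FIRST(elsepart) = { (, - }; elsepart is not nullable, stop.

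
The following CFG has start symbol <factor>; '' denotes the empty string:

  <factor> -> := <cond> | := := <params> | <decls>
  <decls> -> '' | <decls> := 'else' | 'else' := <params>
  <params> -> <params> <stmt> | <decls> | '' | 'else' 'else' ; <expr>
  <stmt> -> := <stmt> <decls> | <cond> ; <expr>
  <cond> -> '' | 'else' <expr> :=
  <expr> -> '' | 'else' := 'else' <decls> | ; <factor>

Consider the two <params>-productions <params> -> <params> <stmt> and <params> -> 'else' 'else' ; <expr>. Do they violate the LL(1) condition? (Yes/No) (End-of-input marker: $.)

FIRST(<params> <stmt>) = { 'else', :=, ; } and FIRST('else' 'else' ; <expr>) = { 'else' }.
Both contain 'else', so the two alternatives are not disjoint — LL(1) conflict.

Yes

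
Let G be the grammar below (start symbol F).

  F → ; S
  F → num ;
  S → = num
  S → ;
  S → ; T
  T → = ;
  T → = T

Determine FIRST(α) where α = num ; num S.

{ num }

num is a terminal; add {num} and stop.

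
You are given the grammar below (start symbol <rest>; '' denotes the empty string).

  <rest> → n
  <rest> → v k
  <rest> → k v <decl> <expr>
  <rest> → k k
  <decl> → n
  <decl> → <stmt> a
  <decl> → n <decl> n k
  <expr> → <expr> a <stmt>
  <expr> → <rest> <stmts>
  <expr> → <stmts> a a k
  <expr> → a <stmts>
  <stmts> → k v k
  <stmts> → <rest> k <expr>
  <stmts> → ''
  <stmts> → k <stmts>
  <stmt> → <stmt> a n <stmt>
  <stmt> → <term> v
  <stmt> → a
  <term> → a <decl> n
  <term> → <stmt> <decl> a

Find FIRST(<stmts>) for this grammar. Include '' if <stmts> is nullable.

<stmts> → k v k contributes {k}.
From <stmts> → <rest> k <expr>: add FIRST(<rest>) = { k, n, v }.
<stmts> → '' contributes ''.
<stmts> → k <stmts> contributes {k}.
Union: FIRST(<stmts>) = { k, n, v, '' }.

{ k, n, v, '' }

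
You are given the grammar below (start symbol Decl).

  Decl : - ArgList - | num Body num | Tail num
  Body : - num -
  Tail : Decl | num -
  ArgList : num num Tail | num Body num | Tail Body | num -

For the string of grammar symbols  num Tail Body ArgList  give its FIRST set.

{ num }

num is a terminal; add {num} and stop.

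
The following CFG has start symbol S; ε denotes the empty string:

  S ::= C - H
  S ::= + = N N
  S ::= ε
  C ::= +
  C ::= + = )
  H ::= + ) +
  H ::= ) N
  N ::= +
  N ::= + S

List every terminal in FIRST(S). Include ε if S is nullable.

{ +, ε }

From S ::= C - H: add FIRST(C) = { + }.
S ::= + = N N contributes {+}.
S ::= ε contributes ε.
Union: FIRST(S) = { +, ε }.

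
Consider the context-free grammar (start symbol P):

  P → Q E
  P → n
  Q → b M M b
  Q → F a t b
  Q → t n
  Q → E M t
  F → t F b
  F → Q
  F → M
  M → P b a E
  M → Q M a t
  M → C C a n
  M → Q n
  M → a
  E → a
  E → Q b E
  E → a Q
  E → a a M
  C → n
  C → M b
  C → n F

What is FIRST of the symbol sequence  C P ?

{ a, b, n, t }

Add FIRST(C) = { a, b, n, t }; C is not nullable, stop.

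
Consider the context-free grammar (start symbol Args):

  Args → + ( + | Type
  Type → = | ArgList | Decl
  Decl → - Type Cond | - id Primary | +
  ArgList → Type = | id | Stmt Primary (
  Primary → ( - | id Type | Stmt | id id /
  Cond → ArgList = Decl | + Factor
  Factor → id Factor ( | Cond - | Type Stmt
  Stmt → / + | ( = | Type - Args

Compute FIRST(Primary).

{ (, +, -, /, =, id }

Primary → ( - contributes {(}.
Primary → id Type contributes {id}.
From Primary → Stmt: add FIRST(Stmt) = { (, +, -, /, =, id }.
Primary → id id / contributes {id}.
Union: FIRST(Primary) = { (, +, -, /, =, id }.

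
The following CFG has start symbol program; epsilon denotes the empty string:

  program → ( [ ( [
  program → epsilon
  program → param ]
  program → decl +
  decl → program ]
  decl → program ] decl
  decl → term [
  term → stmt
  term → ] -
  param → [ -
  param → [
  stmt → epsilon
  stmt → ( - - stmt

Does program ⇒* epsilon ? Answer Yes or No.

program has an epsilon-production, so program ⇒ epsilon.

Yes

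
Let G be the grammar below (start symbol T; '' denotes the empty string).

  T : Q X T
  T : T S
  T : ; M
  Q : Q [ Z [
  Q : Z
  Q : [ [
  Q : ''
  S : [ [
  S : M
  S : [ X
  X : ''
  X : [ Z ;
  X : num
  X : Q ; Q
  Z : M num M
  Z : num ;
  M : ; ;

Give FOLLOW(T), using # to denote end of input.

{ #, ;, [ }

T is the start symbol, so # ∈ FOLLOW(T).
In T : Q X T: T is at the end, add FOLLOW(T) = { #, ;, [ }.
In T : T S: add FIRST(S) = { ;, [ }.
Union: FOLLOW(T) = { #, ;, [ }.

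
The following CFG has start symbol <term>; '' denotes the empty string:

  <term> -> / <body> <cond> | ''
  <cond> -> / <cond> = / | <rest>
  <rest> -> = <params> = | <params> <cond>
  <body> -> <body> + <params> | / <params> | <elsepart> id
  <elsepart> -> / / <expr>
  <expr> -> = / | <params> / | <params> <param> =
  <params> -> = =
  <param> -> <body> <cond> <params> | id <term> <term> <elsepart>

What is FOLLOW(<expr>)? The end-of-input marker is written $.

{ =, id }

In <elsepart> -> / / <expr>: <expr> is at the end, add FOLLOW(<elsepart>) = { =, id }.
Union: FOLLOW(<expr>) = { =, id }.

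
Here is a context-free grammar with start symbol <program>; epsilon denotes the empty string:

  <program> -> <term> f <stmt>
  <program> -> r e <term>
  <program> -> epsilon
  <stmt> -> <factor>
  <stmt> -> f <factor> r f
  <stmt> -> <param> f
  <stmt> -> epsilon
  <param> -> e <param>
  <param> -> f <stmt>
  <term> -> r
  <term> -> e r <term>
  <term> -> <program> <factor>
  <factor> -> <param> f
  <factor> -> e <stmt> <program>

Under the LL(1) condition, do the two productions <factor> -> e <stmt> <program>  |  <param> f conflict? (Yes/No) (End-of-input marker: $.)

Yes

FIRST(e <stmt> <program>) = { e } and FIRST(<param> f) = { e, f }.
Both contain e, so the two alternatives are not disjoint — LL(1) conflict.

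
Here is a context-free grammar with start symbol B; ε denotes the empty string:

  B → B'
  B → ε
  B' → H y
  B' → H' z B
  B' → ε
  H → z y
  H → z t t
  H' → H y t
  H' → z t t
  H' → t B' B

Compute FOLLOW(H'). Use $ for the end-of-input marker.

{ z }

In B' → H' z B: add FIRST(z B) = { z }.
Union: FOLLOW(H') = { z }.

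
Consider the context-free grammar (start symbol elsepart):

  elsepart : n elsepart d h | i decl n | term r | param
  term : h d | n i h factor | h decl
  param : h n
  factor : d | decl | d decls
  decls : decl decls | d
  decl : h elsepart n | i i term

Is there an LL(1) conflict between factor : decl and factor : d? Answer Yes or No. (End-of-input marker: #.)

FIRST(decl) = { h, i } and FIRST(d) = { d }.
The FIRST sets are disjoint and neither alternative is nullable — no conflict.

No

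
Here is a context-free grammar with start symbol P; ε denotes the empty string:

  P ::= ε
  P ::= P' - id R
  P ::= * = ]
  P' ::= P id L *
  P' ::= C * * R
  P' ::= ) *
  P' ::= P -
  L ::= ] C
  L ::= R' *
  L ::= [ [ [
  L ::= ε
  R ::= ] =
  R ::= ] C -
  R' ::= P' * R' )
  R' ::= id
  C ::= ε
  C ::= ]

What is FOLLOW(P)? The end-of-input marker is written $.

{ $, -, id }

P is the start symbol, so $ ∈ FOLLOW(P).
In P' ::= P id L *: add FIRST(id L *) = { id }.
In P' ::= P -: add FIRST(-) = { - }.
Union: FOLLOW(P) = { $, -, id }.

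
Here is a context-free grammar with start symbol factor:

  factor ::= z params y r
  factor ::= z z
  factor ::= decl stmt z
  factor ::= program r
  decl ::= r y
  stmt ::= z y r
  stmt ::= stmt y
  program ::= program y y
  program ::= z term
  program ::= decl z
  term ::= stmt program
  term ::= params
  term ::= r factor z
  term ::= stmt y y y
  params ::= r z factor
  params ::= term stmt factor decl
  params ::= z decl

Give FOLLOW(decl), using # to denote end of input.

{ r, y, z }

In factor ::= decl stmt z: add FIRST(stmt z) = { z }.
In program ::= decl z: add FIRST(z) = { z }.
In params ::= term stmt factor decl: decl is at the end, add FOLLOW(params) = { r, y, z }.
In params ::= z decl: decl is at the end, add FOLLOW(params) = { r, y, z }.
Union: FOLLOW(decl) = { r, y, z }.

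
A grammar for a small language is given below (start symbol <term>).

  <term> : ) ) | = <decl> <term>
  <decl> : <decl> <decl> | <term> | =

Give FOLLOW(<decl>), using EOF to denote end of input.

In <term> : = <decl> <term>: add FIRST(<term>) = { ), = }.
In <decl> : <decl> <decl>: add FIRST(<decl>) = { ), = }.
In <decl> : <decl> <decl>: <decl> is at the end, add FOLLOW(<decl>) = { ), = }.
Union: FOLLOW(<decl>) = { ), = }.

{ ), = }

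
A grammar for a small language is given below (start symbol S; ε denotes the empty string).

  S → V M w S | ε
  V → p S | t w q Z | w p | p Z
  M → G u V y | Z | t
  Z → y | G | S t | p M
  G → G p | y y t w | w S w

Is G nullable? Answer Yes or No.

Nullable nonterminals: S.
No production of G has an RHS whose symbols are all nullable, so G is not nullable.

No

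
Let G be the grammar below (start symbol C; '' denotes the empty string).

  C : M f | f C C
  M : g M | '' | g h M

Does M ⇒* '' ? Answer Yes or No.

Yes

M has an ''-production, so M ⇒ ''.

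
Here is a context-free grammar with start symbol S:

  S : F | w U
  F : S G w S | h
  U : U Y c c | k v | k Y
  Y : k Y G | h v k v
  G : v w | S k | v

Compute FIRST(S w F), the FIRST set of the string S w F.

{ h, w }

Add FIRST(S) = { h, w }; S is not nullable, stop.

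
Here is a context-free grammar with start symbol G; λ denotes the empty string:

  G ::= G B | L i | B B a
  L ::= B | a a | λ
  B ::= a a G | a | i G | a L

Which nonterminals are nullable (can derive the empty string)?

{ L }

Directly nullable (have an λ-production): L.
No other nonterminal has a production whose RHS symbols are all nullable.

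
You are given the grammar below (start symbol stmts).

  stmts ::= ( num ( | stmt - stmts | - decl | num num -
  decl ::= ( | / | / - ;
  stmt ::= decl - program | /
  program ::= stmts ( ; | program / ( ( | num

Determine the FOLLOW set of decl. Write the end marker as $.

{ $, (, - }

In stmts ::= - decl: decl is at the end, add FOLLOW(stmts) = { $, ( }.
In stmt ::= decl - program: add FIRST(- program) = { - }.
Union: FOLLOW(decl) = { $, (, - }.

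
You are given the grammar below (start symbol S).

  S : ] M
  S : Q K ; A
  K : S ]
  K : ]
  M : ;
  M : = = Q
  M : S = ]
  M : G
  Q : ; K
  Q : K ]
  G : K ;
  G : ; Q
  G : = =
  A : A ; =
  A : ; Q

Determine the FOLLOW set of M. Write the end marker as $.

{ $, =, ] }

In S : ] M: M is at the end, add FOLLOW(S) = { $, =, ] }.
Union: FOLLOW(M) = { $, =, ] }.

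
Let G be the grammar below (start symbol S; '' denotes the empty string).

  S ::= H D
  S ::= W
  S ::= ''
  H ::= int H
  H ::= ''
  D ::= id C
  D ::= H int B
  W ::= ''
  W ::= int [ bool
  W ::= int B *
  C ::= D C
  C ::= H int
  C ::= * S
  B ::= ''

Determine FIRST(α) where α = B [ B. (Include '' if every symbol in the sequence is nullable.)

Add FIRST(B)\{''} = {  }; B is nullable, continue.
[ is a terminal; add {[} and stop.

{ [ }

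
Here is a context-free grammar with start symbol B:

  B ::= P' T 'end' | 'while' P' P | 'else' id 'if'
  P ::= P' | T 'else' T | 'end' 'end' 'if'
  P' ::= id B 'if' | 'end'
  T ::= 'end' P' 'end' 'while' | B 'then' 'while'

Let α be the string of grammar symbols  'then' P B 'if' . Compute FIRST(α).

'then' is a terminal; add {'then'} and stop.

{ 'then' }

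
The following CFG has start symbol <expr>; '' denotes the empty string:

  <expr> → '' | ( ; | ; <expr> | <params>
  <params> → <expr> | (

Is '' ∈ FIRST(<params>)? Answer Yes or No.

<params> → <expr> and each of <expr> is nullable, so <params> ⇒* ''.

Yes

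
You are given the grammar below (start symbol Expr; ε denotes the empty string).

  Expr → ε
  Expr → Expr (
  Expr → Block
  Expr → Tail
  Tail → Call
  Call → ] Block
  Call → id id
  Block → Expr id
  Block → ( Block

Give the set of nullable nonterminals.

Directly nullable (have an ε-production): Expr.
No other nonterminal has a production whose RHS symbols are all nullable.

{ Expr }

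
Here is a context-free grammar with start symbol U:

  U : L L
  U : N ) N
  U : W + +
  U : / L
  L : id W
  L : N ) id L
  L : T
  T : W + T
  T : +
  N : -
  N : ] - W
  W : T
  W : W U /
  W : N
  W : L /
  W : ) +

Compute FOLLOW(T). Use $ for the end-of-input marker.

{ $, ), +, -, /, ], id }

In L : T: T is at the end, add FOLLOW(L) = { $, ), +, -, /, ], id }.
In T : W + T: T is at the end, add FOLLOW(T) = { $, ), +, -, /, ], id }.
In W : T: T is at the end, add FOLLOW(W) = { $, ), +, -, /, ], id }.
Union: FOLLOW(T) = { $, ), +, -, /, ], id }.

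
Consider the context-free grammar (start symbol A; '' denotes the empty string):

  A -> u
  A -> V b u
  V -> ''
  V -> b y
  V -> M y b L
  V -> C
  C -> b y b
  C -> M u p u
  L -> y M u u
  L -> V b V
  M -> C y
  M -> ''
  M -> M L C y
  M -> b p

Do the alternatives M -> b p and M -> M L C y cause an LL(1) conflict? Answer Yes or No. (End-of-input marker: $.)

Yes

FIRST(b p) = { b } and FIRST(M L C y) = { b, u, y }.
Both contain b, so the two alternatives are not disjoint — LL(1) conflict.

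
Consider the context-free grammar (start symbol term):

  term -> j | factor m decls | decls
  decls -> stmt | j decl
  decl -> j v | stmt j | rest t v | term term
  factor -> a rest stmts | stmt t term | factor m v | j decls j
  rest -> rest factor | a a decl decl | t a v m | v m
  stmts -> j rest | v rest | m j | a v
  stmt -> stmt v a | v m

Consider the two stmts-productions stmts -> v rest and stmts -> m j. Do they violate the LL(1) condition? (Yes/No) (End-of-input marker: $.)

FIRST(v rest) = { v } and FIRST(m j) = { m }.
The FIRST sets are disjoint and neither alternative is nullable — no conflict.

No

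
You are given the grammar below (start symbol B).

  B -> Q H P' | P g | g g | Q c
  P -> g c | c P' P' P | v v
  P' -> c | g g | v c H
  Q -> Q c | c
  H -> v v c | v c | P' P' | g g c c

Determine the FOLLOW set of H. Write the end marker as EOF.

In B -> Q H P': add FIRST(P') = { c, g, v }.
In P' -> v c H: H is at the end, add FOLLOW(P') = { EOF, c, g, v }.
Union: FOLLOW(H) = { EOF, c, g, v }.

{ EOF, c, g, v }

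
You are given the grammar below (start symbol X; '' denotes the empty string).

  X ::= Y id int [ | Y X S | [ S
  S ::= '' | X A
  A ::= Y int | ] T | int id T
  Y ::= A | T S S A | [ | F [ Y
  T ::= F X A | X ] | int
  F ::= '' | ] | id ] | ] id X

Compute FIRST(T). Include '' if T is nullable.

{ [, ], id, int }

From T ::= F X A: F nullable, take FIRST(F) ∪ FIRST(X) = { [, ], id, int }.
From T ::= X ]: add FIRST(X) = { [, ], id, int }.
T ::= int contributes {int}.
Union: FIRST(T) = { [, ], id, int }.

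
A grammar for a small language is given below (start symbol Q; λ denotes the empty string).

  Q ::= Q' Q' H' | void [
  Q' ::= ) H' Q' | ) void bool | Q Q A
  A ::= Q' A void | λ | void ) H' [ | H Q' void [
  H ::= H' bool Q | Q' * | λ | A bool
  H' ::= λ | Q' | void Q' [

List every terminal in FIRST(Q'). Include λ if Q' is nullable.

{ ), void }

Q' ::= ) H' Q' contributes {)}.
Q' ::= ) void bool contributes {)}.
From Q' ::= Q Q A: add FIRST(Q) = { ), void }.
Union: FIRST(Q') = { ), void }.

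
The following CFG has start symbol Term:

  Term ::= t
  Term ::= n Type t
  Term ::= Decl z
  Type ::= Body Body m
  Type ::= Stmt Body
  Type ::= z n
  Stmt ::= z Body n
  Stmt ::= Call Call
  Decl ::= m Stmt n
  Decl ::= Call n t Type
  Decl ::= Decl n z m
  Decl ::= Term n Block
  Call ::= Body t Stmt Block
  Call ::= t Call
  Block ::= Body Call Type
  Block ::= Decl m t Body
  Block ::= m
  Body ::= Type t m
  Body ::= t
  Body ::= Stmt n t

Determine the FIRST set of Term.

Term ::= t contributes {t}.
Term ::= n Type t contributes {n}.
From Term ::= Decl z: add FIRST(Decl) = { m, n, t, z }.
Union: FIRST(Term) = { m, n, t, z }.

{ m, n, t, z }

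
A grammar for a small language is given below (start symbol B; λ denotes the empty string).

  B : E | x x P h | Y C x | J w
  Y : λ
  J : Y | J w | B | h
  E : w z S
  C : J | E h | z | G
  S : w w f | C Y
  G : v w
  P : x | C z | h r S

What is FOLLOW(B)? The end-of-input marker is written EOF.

B is the start symbol, so EOF ∈ FOLLOW(B).
In J : B: B is at the end, add FOLLOW(J) = { EOF, h, w, x, z }.
Union: FOLLOW(B) = { EOF, h, w, x, z }.

{ EOF, h, w, x, z }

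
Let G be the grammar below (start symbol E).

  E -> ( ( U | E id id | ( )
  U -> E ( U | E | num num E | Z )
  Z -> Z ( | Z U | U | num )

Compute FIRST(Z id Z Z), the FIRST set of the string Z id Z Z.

Add FIRST(Z) = { (, num }; Z is not nullable, stop.

{ (, num }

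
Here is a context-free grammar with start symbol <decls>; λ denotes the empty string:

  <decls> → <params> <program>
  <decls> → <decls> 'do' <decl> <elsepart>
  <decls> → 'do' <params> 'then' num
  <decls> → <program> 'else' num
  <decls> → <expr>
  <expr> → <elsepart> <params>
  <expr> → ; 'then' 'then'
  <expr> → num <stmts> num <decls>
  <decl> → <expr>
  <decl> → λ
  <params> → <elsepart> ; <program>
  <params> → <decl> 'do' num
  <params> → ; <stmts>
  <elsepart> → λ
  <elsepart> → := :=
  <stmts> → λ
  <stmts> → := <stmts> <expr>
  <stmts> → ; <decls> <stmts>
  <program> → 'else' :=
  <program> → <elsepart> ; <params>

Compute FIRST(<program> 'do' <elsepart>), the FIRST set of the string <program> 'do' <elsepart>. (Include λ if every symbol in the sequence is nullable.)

Add FIRST(<program>) = { 'else', :=, ; }; <program> is not nullable, stop.

{ 'else', :=, ; }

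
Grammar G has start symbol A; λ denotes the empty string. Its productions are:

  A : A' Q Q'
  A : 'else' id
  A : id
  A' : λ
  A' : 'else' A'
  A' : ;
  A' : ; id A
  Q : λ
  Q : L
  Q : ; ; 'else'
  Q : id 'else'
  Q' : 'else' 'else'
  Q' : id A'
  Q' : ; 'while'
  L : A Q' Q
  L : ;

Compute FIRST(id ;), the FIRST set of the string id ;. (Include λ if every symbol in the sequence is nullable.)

id is a terminal; add {id} and stop.

{ id }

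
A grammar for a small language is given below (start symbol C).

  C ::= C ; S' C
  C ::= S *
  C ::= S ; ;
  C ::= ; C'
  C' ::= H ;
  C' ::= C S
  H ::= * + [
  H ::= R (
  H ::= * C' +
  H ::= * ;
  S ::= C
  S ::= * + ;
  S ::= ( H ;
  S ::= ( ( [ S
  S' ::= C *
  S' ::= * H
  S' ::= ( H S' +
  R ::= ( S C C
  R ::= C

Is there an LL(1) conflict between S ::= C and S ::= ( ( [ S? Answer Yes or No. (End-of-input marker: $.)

FIRST(C) = { (, *, ; } and FIRST(( ( [ S) = { ( }.
Both contain (, so the two alternatives are not disjoint — LL(1) conflict.

Yes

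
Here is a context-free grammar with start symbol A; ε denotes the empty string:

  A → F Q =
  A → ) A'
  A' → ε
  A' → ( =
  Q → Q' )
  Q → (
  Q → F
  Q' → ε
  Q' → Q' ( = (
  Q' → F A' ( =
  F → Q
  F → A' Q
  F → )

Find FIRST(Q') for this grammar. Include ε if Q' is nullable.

Q' → ε contributes ε.
From Q' → Q' ( = (: Q' nullable, take FIRST(Q') ∪ {(} = { (, ) }.
From Q' → F A' ( =: add FIRST(F) = { (, ) }.
Union: FIRST(Q') = { (, ), ε }.

{ (, ), ε }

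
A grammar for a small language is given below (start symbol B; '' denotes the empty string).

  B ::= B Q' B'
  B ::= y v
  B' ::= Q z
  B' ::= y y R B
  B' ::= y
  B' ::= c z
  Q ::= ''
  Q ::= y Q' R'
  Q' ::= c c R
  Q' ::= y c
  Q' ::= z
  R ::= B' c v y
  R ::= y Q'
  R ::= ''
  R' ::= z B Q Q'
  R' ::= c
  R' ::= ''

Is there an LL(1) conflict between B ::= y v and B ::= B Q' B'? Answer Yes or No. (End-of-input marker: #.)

Yes

FIRST(y v) = { y } and FIRST(B Q' B') = { y }.
Both contain y, so the two alternatives are not disjoint — LL(1) conflict.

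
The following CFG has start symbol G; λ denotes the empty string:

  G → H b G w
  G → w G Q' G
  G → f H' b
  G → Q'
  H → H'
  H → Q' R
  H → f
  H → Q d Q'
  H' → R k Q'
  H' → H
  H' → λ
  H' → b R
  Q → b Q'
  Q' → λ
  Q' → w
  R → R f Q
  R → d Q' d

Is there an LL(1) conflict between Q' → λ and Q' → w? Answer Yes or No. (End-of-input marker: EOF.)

Yes

FIRST(λ) = { λ } and FIRST(w) = { w }.
The first alternative is nullable and FOLLOW(Q') = { EOF, b, d, f, k, w } shares w with FIRST of the second — conflict.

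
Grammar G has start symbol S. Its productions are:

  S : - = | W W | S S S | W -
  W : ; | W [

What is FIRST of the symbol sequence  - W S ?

{ - }

- is a terminal; add {-} and stop.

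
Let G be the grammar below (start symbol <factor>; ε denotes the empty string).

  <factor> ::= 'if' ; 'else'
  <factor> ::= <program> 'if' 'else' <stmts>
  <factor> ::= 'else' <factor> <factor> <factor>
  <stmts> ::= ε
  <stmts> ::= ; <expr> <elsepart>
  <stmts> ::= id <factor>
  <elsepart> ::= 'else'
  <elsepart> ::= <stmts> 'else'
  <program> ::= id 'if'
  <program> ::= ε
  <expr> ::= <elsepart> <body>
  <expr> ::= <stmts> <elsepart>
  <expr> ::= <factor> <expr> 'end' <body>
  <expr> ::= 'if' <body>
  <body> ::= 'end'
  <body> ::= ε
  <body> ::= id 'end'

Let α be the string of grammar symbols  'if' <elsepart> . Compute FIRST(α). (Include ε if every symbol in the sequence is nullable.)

{ 'if' }

'if' is a terminal; add {'if'} and stop.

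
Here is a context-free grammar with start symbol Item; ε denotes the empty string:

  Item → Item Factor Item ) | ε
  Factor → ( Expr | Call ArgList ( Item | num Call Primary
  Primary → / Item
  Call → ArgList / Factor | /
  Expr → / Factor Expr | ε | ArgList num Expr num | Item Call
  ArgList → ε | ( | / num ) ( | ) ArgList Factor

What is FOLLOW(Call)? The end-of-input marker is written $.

{ (, ), /, num }

In Factor → Call ArgList ( Item: add FIRST(ArgList ( Item) = { (, ), / }.
In Factor → num Call Primary: add FIRST(Primary) = { / }.
In Expr → Item Call: Call is at the end, add FOLLOW(Expr) = { (, ), /, num }.
Union: FOLLOW(Call) = { (, ), /, num }.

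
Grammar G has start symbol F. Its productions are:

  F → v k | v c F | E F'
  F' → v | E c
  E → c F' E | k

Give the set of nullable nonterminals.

{ } (none)

No nonterminal has an empty production or an RHS whose symbols are all nullable.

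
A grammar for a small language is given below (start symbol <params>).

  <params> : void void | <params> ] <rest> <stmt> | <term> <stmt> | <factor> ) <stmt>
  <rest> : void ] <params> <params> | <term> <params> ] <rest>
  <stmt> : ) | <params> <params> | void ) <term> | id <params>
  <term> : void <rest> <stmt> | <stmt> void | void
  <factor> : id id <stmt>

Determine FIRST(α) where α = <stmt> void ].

Add FIRST(<stmt>) = { ), id, void }; <stmt> is not nullable, stop.

{ ), id, void }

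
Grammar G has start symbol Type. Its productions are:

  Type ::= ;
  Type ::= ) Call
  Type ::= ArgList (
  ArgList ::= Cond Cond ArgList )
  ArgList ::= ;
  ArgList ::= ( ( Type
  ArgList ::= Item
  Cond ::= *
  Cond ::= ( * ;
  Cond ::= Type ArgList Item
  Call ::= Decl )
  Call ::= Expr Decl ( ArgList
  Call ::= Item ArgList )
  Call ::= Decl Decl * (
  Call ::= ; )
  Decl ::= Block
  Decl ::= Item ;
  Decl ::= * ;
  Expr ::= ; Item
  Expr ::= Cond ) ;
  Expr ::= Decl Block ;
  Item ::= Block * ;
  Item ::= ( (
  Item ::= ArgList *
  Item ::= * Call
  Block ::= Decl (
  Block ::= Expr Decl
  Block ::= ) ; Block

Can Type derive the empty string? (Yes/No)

No nonterminal in this grammar is nullable.
No production of Type has an RHS whose symbols are all nullable, so Type is not nullable.

No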